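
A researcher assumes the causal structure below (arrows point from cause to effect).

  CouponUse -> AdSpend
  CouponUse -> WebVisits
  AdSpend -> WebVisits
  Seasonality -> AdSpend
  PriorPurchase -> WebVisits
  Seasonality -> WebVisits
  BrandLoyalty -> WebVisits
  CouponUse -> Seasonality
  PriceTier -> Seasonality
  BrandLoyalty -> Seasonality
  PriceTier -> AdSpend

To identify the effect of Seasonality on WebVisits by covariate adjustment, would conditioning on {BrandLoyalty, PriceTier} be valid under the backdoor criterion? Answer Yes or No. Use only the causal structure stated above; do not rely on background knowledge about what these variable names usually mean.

Backdoor paths from Seasonality to WebVisits (paths whose first edge points into Seasonality):
  P1: Seasonality <- PriceTier -> AdSpend <- CouponUse -> WebVisits
  P2: Seasonality <- PriceTier -> AdSpend -> WebVisits
  P3: Seasonality <- BrandLoyalty -> WebVisits
  P4: Seasonality <- CouponUse -> AdSpend -> WebVisits
  P5: Seasonality <- CouponUse -> WebVisits
Condition 1 (no descendant of Seasonality in the set): holds — descendants of Seasonality are {AdSpend, WebVisits}; none are in {BrandLoyalty, PriceTier}.
Condition 2 (every backdoor path blocked by {BrandLoyalty, PriceTier}):
  P1: blocked at fork node PriceTier ∈ conditioning set.
  P2: blocked at fork node PriceTier ∈ conditioning set.
  P3: blocked at fork node BrandLoyalty ∈ conditioning set.
  P4: open — no interior node is in the conditioning set.
  P5: open — no interior node is in the conditioning set.
{BrandLoyalty, PriceTier} does not satisfy the backdoor criterion.

No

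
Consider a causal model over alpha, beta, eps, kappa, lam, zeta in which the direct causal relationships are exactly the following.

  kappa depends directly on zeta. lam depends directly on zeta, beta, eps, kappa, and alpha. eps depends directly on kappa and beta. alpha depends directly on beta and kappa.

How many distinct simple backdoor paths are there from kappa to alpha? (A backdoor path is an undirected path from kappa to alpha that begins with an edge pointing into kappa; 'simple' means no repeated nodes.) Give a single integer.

A backdoor path from kappa to alpha is any simple undirected path whose first edge points into kappa (i.e. leaves kappa via a parent).
Parents of kappa: {zeta}.
Enumerating:
  P1: kappa <- zeta -> lam <- beta -> alpha
  P2: kappa <- zeta -> lam <- alpha
  P3: kappa <- zeta -> lam <- eps <- beta -> alpha
That exhausts the simple backdoor paths. Count: 3.

3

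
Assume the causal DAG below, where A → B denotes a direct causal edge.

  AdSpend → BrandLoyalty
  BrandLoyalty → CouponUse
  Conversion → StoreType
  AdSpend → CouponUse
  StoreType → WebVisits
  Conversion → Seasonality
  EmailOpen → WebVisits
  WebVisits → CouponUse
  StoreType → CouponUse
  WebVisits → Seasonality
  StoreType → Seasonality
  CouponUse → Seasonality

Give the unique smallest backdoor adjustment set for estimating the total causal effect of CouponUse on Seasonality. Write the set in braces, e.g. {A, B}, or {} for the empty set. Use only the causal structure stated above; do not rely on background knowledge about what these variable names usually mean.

Variables eligible for adjustment (non-descendants of CouponUse, excluding CouponUse and Seasonality): {AdSpend, BrandLoyalty, Conversion, EmailOpen, StoreType, WebVisits}.
Backdoor paths from CouponUse to Seasonality:
  P1: CouponUse <- StoreType <- Conversion -> Seasonality
  P2: CouponUse <- StoreType -> WebVisits -> Seasonality
  P3: CouponUse <- StoreType -> Seasonality
  P4: CouponUse <- WebVisits <- StoreType <- Conversion -> Seasonality
  P5: CouponUse <- WebVisits <- StoreType -> Seasonality
  P6: CouponUse <- WebVisits -> Seasonality
The empty set is not sufficient: P1 (CouponUse <- StoreType <- Conversion -> Seasonality) has no collider blocking it and no conditioned non-collider, so it is open.
Try {StoreType, WebVisits}:
  P1: blocked at chain node StoreType ∈ conditioning set.
  P2: blocked at fork node StoreType ∈ conditioning set.
  P3: blocked at fork node StoreType ∈ conditioning set.
  P4: blocked at chain node WebVisits ∈ conditioning set.
  P5: blocked at chain node WebVisits ∈ conditioning set.
  P6: blocked at fork node WebVisits ∈ conditioning set.
{StoreType, WebVisits} contains no descendant of CouponUse and blocks every backdoor path.
Every element of {StoreType, WebVisits} is needed (dropping StoreType leaves P1 open; dropping WebVisits leaves P6 open), so no proper subset is valid.
Among all size-2 subsets of the eligible variables, only {StoreType, WebVisits} blocks every backdoor path, so it is the unique smallest valid adjustment set.

{StoreType, WebVisits}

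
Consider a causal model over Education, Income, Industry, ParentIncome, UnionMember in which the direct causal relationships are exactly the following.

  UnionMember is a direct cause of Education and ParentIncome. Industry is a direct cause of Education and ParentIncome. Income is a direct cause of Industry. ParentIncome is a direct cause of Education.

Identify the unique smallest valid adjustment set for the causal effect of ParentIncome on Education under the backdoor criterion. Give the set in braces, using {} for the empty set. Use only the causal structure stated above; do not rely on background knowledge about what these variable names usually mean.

Variables eligible for adjustment (non-descendants of ParentIncome, excluding ParentIncome and Education): {Income, Industry, UnionMember}.
Backdoor paths from ParentIncome to Education:
  P1: ParentIncome <- UnionMember -> Education
  P2: ParentIncome <- Industry -> Education
The empty set is not sufficient: P1 (ParentIncome <- UnionMember -> Education) has no collider blocking it and no conditioned non-collider, so it is open.
Try {Industry, UnionMember}:
  P1: blocked at fork node UnionMember ∈ conditioning set.
  P2: blocked at fork node Industry ∈ conditioning set.
{Industry, UnionMember} contains no descendant of ParentIncome and blocks every backdoor path.
Every element of {Industry, UnionMember} is needed (dropping Industry leaves P2 open; dropping UnionMember leaves P1 open), so no proper subset is valid.
Among all size-2 subsets of the eligible variables, only {Industry, UnionMember} blocks every backdoor path, so it is the unique smallest valid adjustment set.

{Industry, UnionMember}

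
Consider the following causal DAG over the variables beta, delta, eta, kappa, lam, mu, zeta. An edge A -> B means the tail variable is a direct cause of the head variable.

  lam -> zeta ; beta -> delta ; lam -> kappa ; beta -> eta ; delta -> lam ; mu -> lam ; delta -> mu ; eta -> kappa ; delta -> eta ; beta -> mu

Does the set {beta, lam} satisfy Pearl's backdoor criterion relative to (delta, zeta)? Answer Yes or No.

No

Backdoor paths from delta to zeta (paths whose first edge points into delta):
  P1: delta <- beta -> mu -> lam -> zeta
  P2: delta <- beta -> eta -> kappa <- lam -> zeta
Condition 1 (no descendant of delta in the set): FAILS — lam is a descendant of delta.
Condition 2 (every backdoor path blocked by {beta, lam}):
  P1: blocked at fork node beta ∈ conditioning set.
  P2: blocked at fork node beta ∈ conditioning set.
{beta, lam} does not satisfy the backdoor criterion.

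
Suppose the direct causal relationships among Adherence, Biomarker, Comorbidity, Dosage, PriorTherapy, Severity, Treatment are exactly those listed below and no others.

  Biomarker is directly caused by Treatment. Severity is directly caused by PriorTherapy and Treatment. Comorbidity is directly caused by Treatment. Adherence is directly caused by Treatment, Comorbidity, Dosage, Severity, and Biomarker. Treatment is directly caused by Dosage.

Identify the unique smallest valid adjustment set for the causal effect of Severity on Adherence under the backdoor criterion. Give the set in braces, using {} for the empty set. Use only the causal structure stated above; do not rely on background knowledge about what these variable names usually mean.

Variables eligible for adjustment (non-descendants of Severity, excluding Severity and Adherence): {Biomarker, Comorbidity, Dosage, PriorTherapy, Treatment}.
Backdoor paths from Severity to Adherence:
  P1: Severity <- Treatment <- Dosage -> Adherence
  P2: Severity <- Treatment -> Comorbidity -> Adherence
  P3: Severity <- Treatment -> Biomarker -> Adherence
  P4: Severity <- Treatment -> Adherence
The empty set is not sufficient: P1 (Severity <- Treatment <- Dosage -> Adherence) has no collider blocking it and no conditioned non-collider, so it is open.
Try {Treatment}:
  P1: blocked at chain node Treatment ∈ conditioning set.
  P2: blocked at fork node Treatment ∈ conditioning set.
  P3: blocked at fork node Treatment ∈ conditioning set.
  P4: blocked at fork node Treatment ∈ conditioning set.
{Treatment} contains no descendant of Severity and blocks every backdoor path.
No other singleton works — e.g. {PriorTherapy} leaves P1 open — so {Treatment} is the unique smallest valid adjustment set.

{Treatment}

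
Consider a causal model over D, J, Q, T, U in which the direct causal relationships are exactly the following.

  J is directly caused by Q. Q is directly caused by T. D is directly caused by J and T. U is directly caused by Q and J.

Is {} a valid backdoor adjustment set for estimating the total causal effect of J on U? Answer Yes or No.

Backdoor paths from J to U (paths whose first edge points into J):
  P1: J <- Q -> U
Condition 1 (no descendant of J in the set): holds — descendants of J are {D, U}; none are in {}.
Condition 2 (every backdoor path blocked by {}):
  P1: open — no interior node is in the conditioning set.
{} does not satisfy the backdoor criterion.

No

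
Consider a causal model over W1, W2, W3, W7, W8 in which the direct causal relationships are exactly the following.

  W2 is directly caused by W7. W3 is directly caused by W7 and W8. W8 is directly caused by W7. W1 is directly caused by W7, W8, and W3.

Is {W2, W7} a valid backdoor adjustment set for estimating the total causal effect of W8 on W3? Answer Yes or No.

Yes

Backdoor paths from W8 to W3 (paths whose first edge points into W8):
  P1: W8 <- W7 -> W3
  P2: W8 <- W7 -> W1 <- W3
Condition 1 (no descendant of W8 in the set): holds — descendants of W8 are {W1, W3}; none are in {W2, W7}.
Condition 2 (every backdoor path blocked by {W2, W7}):
  P1: blocked at fork node W7 ∈ conditioning set.
  P2: blocked at fork node W7 ∈ conditioning set.
{W2, W7} satisfies the backdoor criterion.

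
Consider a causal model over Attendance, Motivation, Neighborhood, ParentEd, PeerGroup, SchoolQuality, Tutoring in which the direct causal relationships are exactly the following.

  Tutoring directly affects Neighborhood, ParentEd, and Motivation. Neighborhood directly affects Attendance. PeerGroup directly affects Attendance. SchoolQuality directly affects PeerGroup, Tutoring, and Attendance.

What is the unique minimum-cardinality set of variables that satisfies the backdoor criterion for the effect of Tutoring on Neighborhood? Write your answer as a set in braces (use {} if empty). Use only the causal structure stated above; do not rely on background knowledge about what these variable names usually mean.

Variables eligible for adjustment (non-descendants of Tutoring, excluding Tutoring and Neighborhood): {PeerGroup, SchoolQuality}.
Backdoor paths from Tutoring to Neighborhood:
  P1: Tutoring <- SchoolQuality -> PeerGroup -> Attendance <- Neighborhood
  P2: Tutoring <- SchoolQuality -> Attendance <- Neighborhood
Each backdoor path contains an unconditioned collider, so every path is already blocked with the empty conditioning set:
  P1: blocked at collider Attendance (neither it nor any descendant is in the conditioning set).
  P2: blocked at collider Attendance (neither it nor any descendant is in the conditioning set).
The empty set is therefore the unique smallest valid set.

{}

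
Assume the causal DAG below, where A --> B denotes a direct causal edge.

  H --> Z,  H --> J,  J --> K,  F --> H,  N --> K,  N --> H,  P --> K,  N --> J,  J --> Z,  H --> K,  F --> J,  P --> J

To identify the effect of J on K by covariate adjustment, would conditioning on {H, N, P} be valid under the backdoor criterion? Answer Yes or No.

Yes

Backdoor paths from J to K (paths whose first edge points into J):
  P1: J <- P -> K
  P2: J <- N -> H -> K
  P3: J <- N -> K
  P4: J <- F -> H <- N -> K
  P5: J <- F -> H -> K
  P6: J <- H <- N -> K
  P7: J <- H -> K
Condition 1 (no descendant of J in the set): holds — descendants of J are {K, Z}; none are in {H, N, P}.
Condition 2 (every backdoor path blocked by {H, N, P}):
  P1: blocked at fork node P ∈ conditioning set.
  P2: blocked at fork node N ∈ conditioning set.
  P3: blocked at fork node N ∈ conditioning set.
  P4: blocked at fork node N ∈ conditioning set.
  P5: blocked at chain node H ∈ conditioning set.
  P6: blocked at chain node H ∈ conditioning set.
  P7: blocked at fork node H ∈ conditioning set.
{H, N, P} satisfies the backdoor criterion.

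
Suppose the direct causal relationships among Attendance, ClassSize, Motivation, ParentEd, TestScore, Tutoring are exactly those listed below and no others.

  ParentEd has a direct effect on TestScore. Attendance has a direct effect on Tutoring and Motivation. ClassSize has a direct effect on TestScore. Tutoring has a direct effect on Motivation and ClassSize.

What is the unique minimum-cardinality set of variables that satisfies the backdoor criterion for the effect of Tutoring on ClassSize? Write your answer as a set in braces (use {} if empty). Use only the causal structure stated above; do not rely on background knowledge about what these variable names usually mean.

Variables eligible for adjustment (non-descendants of Tutoring, excluding Tutoring and ClassSize): {Attendance, ParentEd}.
Backdoor paths from Tutoring to ClassSize:
  (none)
With no backdoor paths the empty set already satisfies the criterion, and it is trivially minimal.

{}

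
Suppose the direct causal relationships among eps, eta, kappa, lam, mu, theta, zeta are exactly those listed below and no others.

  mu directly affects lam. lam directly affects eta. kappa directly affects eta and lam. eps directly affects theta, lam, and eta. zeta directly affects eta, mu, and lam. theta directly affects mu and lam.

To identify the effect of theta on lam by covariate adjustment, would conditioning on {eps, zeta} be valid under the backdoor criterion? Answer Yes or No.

Yes

Backdoor paths from theta to lam (paths whose first edge points into theta):
  P1: theta <- eps -> lam
  P2: theta <- eps -> eta <- zeta -> mu -> lam
  P3: theta <- eps -> eta <- zeta -> lam
  P4: theta <- eps -> eta <- kappa -> lam
  P5: theta <- eps -> eta <- lam
Condition 1 (no descendant of theta in the set): holds — descendants of theta are {eta, lam, mu}; none are in {eps, zeta}.
Condition 2 (every backdoor path blocked by {eps, zeta}):
  P1: blocked at fork node eps ∈ conditioning set.
  P2: blocked at fork node eps ∈ conditioning set.
  P3: blocked at fork node eps ∈ conditioning set.
  P4: blocked at fork node eps ∈ conditioning set.
  P5: blocked at fork node eps ∈ conditioning set.
{eps, zeta} satisfies the backdoor criterion.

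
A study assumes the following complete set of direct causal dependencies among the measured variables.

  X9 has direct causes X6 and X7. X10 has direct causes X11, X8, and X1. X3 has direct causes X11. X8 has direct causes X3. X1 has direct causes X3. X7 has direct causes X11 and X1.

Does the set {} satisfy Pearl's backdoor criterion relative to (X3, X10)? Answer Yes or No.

No

Backdoor paths from X3 to X10 (paths whose first edge points into X3):
  P1: X3 <- X11 -> X7 <- X1 -> X10
  P2: X3 <- X11 -> X10
Condition 1 (no descendant of X3 in the set): holds — descendants of X3 are {X1, X10, X7, X8, X9}; none are in {}.
Condition 2 (every backdoor path blocked by {}):
  P1: blocked at collider X7 (neither it nor any descendant is in the conditioning set).
  P2: open — no interior node is in the conditioning set.
{} does not satisfy the backdoor criterion.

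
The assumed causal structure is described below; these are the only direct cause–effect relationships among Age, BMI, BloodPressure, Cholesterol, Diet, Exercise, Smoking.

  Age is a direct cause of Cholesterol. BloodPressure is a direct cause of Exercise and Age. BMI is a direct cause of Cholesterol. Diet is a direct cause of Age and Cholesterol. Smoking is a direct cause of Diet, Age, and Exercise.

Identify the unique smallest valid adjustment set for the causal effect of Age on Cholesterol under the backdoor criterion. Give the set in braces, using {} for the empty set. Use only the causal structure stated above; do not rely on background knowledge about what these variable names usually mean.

{Diet}

Variables eligible for adjustment (non-descendants of Age, excluding Age and Cholesterol): {BMI, BloodPressure, Diet, Exercise, Smoking}.
Backdoor paths from Age to Cholesterol:
  P1: Age <- Smoking -> Diet -> Cholesterol
  P2: Age <- BloodPressure -> Exercise <- Smoking -> Diet -> Cholesterol
  P3: Age <- Diet -> Cholesterol
The empty set is not sufficient: P1 (Age <- Smoking -> Diet -> Cholesterol) has no collider blocking it and no conditioned non-collider, so it is open.
Try {Diet}:
  P1: blocked at chain node Diet ∈ conditioning set.
  P2: blocked at collider Exercise (neither it nor any descendant is in the conditioning set).
  P3: blocked at fork node Diet ∈ conditioning set.
{Diet} contains no descendant of Age and blocks every backdoor path.
No other singleton works — e.g. {BMI} leaves P1 open — so {Diet} is the unique smallest valid adjustment set.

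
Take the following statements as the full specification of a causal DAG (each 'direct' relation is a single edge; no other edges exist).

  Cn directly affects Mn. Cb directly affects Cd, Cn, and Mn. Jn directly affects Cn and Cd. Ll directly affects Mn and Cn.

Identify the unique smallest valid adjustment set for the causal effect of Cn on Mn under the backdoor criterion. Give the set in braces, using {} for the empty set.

{Cb, Ll}

Variables eligible for adjustment (non-descendants of Cn, excluding Cn and Mn): {Cb, Cd, Jn, Ll}.
Backdoor paths from Cn to Mn:
  P1: Cn <- Jn -> Cd <- Cb -> Mn
  P2: Cn <- Ll -> Mn
  P3: Cn <- Cb -> Mn
The empty set is not sufficient: P2 (Cn <- Ll -> Mn) has no collider blocking it and no conditioned non-collider, so it is open.
Try {Cb, Ll}:
  P1: blocked at collider Cd (neither it nor any descendant is in the conditioning set).
  P2: blocked at fork node Ll ∈ conditioning set.
  P3: blocked at fork node Cb ∈ conditioning set.
{Cb, Ll} contains no descendant of Cn and blocks every backdoor path.
Every element of {Cb, Ll} is needed (dropping Cb leaves P3 open; dropping Ll leaves P2 open), so no proper subset is valid.
Among all size-2 subsets of the eligible variables, only {Cb, Ll} blocks every backdoor path, so it is the unique smallest valid adjustment set.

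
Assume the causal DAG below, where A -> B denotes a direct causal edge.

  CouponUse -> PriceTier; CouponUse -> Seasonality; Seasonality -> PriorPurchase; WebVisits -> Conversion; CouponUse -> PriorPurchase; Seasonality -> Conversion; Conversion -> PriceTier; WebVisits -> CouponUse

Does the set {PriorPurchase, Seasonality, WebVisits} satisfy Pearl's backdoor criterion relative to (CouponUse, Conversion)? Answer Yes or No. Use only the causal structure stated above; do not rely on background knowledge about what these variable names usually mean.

No

Backdoor paths from CouponUse to Conversion (paths whose first edge points into CouponUse):
  P1: CouponUse <- WebVisits -> Conversion
Condition 1 (no descendant of CouponUse in the set): FAILS — PriorPurchase and Seasonality are descendants of CouponUse.
Condition 2 (every backdoor path blocked by {PriorPurchase, Seasonality, WebVisits}):
  P1: blocked at fork node WebVisits ∈ conditioning set.
{PriorPurchase, Seasonality, WebVisits} does not satisfy the backdoor criterion.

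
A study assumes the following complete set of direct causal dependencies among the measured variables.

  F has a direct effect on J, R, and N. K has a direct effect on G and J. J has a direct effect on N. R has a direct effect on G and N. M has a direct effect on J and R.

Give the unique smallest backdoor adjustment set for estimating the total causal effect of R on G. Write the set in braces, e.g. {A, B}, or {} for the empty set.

{}

Variables eligible for adjustment (non-descendants of R, excluding R and G): {F, J, K, M}.
Backdoor paths from R to G:
  P1: R <- M -> J <- K -> G
  P2: R <- F -> J <- K -> G
  P3: R <- F -> N <- J <- K -> G
Each backdoor path contains an unconditioned collider, so every path is already blocked with the empty conditioning set:
  P1: blocked at collider J (neither it nor any descendant is in the conditioning set).
  P2: blocked at collider J (neither it nor any descendant is in the conditioning set).
  P3: blocked at collider N (neither it nor any descendant is in the conditioning set).
The empty set is therefore the unique smallest valid set.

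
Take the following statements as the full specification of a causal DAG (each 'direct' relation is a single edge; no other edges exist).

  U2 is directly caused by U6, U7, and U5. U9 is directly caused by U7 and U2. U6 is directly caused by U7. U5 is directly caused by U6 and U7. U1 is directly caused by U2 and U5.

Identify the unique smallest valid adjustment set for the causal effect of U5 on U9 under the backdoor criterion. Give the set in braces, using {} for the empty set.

Variables eligible for adjustment (non-descendants of U5, excluding U5 and U9): {U6, U7}.
Backdoor paths from U5 to U9:
  P1: U5 <- U7 -> U6 -> U2 -> U9
  P2: U5 <- U7 -> U2 -> U9
  P3: U5 <- U7 -> U9
  P4: U5 <- U6 <- U7 -> U2 -> U9
  P5: U5 <- U6 <- U7 -> U9
  P6: U5 <- U6 -> U2 <- U7 -> U9
  P7: U5 <- U6 -> U2 -> U9
The empty set is not sufficient: P1 (U5 <- U7 -> U6 -> U2 -> U9) has no collider blocking it and no conditioned non-collider, so it is open.
Try {U6, U7}:
  P1: blocked at fork node U7 ∈ conditioning set.
  P2: blocked at fork node U7 ∈ conditioning set.
  P3: blocked at fork node U7 ∈ conditioning set.
  P4: blocked at chain node U6 ∈ conditioning set.
  P5: blocked at chain node U6 ∈ conditioning set.
  P6: blocked at fork node U6 ∈ conditioning set.
  P7: blocked at fork node U6 ∈ conditioning set.
{U6, U7} contains no descendant of U5 and blocks every backdoor path.
Every element of {U6, U7} is needed (dropping U6 leaves P7 open; dropping U7 leaves P2 open), so no proper subset is valid.
Among all size-2 subsets of the eligible variables, only {U6, U7} blocks every backdoor path, so it is the unique smallest valid adjustment set.

{U6, U7}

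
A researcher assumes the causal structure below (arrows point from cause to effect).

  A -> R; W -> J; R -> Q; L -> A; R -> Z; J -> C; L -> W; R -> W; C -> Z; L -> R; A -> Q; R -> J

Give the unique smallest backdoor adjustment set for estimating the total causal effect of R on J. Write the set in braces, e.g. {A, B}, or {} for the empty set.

{L}

Variables eligible for adjustment (non-descendants of R, excluding R and J): {A, L}.
Backdoor paths from R to J:
  P1: R <- L -> W -> J
  P2: R <- A <- L -> W -> J
The empty set is not sufficient: P1 (R <- L -> W -> J) has no collider blocking it and no conditioned non-collider, so it is open.
Try {L}:
  P1: blocked at fork node L ∈ conditioning set.
  P2: blocked at fork node L ∈ conditioning set.
{L} contains no descendant of R and blocks every backdoor path.
No other singleton works — e.g. {A} leaves P1 open — so {L} is the unique smallest valid adjustment set.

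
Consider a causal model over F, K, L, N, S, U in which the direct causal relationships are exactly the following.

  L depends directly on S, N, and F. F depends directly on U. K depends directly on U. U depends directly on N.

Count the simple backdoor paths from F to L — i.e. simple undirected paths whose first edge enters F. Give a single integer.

A backdoor path from F to L is any simple undirected path whose first edge points into F (i.e. leaves F via a parent).
Parents of F: {U}.
Enumerating:
  P1: F <- U <- N -> L
That exhausts the simple backdoor paths. Count: 1.

1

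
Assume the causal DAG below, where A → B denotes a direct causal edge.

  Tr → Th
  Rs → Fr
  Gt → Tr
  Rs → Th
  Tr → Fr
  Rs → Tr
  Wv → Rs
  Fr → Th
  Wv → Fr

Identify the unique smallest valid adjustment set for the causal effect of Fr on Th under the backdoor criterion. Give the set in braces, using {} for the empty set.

Variables eligible for adjustment (non-descendants of Fr, excluding Fr and Th): {Gt, Rs, Tr, Wv}.
Backdoor paths from Fr to Th:
  P1: Fr <- Wv -> Rs -> Tr -> Th
  P2: Fr <- Wv -> Rs -> Th
  P3: Fr <- Rs -> Tr -> Th
  P4: Fr <- Rs -> Th
  P5: Fr <- Tr <- Rs -> Th
  P6: Fr <- Tr -> Th
The empty set is not sufficient: P1 (Fr <- Wv -> Rs -> Tr -> Th) has no collider blocking it and no conditioned non-collider, so it is open.
Try {Rs, Tr}:
  P1: blocked at chain node Rs ∈ conditioning set.
  P2: blocked at chain node Rs ∈ conditioning set.
  P3: blocked at fork node Rs ∈ conditioning set.
  P4: blocked at fork node Rs ∈ conditioning set.
  P5: blocked at chain node Tr ∈ conditioning set.
  P6: blocked at fork node Tr ∈ conditioning set.
{Rs, Tr} contains no descendant of Fr and blocks every backdoor path.
Every element of {Rs, Tr} is needed (dropping Rs leaves P2 open; dropping Tr leaves P6 open), so no proper subset is valid.
Among all size-2 subsets of the eligible variables, only {Rs, Tr} blocks every backdoor path, so it is the unique smallest valid adjustment set.

{Rs, Tr}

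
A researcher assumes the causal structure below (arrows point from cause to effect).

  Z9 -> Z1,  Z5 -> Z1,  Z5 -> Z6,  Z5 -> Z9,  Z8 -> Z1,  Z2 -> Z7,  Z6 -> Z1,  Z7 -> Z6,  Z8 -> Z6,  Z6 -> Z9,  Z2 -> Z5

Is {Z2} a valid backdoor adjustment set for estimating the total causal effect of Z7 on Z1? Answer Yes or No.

Yes

Backdoor paths from Z7 to Z1 (paths whose first edge points into Z7):
  P1: Z7 <- Z2 -> Z5 -> Z6 <- Z8 -> Z1
  P2: Z7 <- Z2 -> Z5 -> Z6 -> Z9 -> Z1
  P3: Z7 <- Z2 -> Z5 -> Z6 -> Z1
  P4: Z7 <- Z2 -> Z5 -> Z9 <- Z6 <- Z8 -> Z1
  P5: Z7 <- Z2 -> Z5 -> Z9 <- Z6 -> Z1
  P6: Z7 <- Z2 -> Z5 -> Z9 -> Z1
  P7: Z7 <- Z2 -> Z5 -> Z1
Condition 1 (no descendant of Z7 in the set): holds — descendants of Z7 are {Z1, Z6, Z9}; none are in {Z2}.
Condition 2 (every backdoor path blocked by {Z2}):
  P1: blocked at fork node Z2 ∈ conditioning set.
  P2: blocked at fork node Z2 ∈ conditioning set.
  P3: blocked at fork node Z2 ∈ conditioning set.
  P4: blocked at fork node Z2 ∈ conditioning set.
  P5: blocked at fork node Z2 ∈ conditioning set.
  P6: blocked at fork node Z2 ∈ conditioning set.
  P7: blocked at fork node Z2 ∈ conditioning set.
{Z2} satisfies the backdoor criterion.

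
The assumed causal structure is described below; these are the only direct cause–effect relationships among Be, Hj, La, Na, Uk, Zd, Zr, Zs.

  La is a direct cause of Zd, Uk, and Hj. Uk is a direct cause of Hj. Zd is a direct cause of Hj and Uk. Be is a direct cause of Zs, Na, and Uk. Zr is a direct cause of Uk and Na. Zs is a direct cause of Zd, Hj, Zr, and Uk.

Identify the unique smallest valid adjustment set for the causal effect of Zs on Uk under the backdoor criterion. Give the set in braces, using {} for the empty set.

Variables eligible for adjustment (non-descendants of Zs, excluding Zs and Uk): {Be, La}.
Backdoor paths from Zs to Uk:
  P1: Zs <- Be -> Na <- Zr -> Uk
  P2: Zs <- Be -> Uk
The empty set is not sufficient: P2 (Zs <- Be -> Uk) has no collider blocking it and no conditioned non-collider, so it is open.
Try {Be}:
  P1: blocked at fork node Be ∈ conditioning set.
  P2: blocked at fork node Be ∈ conditioning set.
{Be} contains no descendant of Zs and blocks every backdoor path.
No other singleton works — e.g. {La} leaves P2 open — so {Be} is the unique smallest valid adjustment set.

{Be}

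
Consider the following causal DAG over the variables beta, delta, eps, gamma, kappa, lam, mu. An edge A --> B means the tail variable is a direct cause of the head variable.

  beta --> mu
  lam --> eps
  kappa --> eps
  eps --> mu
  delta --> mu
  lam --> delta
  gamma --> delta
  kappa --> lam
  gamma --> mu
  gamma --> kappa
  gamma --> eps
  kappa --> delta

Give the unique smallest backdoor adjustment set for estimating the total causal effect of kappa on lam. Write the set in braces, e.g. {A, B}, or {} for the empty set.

{}

Variables eligible for adjustment (non-descendants of kappa, excluding kappa and lam): {beta, gamma}.
Backdoor paths from kappa to lam:
  P1: kappa <- gamma -> eps <- lam
  P2: kappa <- gamma -> eps -> mu <- delta <- lam
  P3: kappa <- gamma -> delta <- lam
  P4: kappa <- gamma -> delta -> mu <- eps <- lam
  P5: kappa <- gamma -> mu <- eps <- lam
  P6: kappa <- gamma -> mu <- delta <- lam
Each backdoor path contains an unconditioned collider, so every path is already blocked with the empty conditioning set:
  P1: blocked at collider eps (neither it nor any descendant is in the conditioning set).
  P2: blocked at collider mu (neither it nor any descendant is in the conditioning set).
  P3: blocked at collider delta (neither it nor any descendant is in the conditioning set).
  P4: blocked at collider mu (neither it nor any descendant is in the conditioning set).
  P5: blocked at collider mu (neither it nor any descendant is in the conditioning set).
  P6: blocked at collider mu (neither it nor any descendant is in the conditioning set).
The empty set is therefore the unique smallest valid set.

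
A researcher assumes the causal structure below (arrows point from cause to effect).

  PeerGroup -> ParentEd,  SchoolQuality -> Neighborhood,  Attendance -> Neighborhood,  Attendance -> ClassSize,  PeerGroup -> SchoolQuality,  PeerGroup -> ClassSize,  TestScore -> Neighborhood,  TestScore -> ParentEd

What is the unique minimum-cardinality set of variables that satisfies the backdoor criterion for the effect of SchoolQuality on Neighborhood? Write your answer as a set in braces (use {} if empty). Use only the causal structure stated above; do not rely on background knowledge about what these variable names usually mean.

{}

Variables eligible for adjustment (non-descendants of SchoolQuality, excluding SchoolQuality and Neighborhood): {Attendance, ClassSize, ParentEd, PeerGroup, TestScore}.
Backdoor paths from SchoolQuality to Neighborhood:
  P1: SchoolQuality <- PeerGroup -> ParentEd <- TestScore -> Neighborhood
  P2: SchoolQuality <- PeerGroup -> ClassSize <- Attendance -> Neighborhood
Each backdoor path contains an unconditioned collider, so every path is already blocked with the empty conditioning set:
  P1: blocked at collider ParentEd (neither it nor any descendant is in the conditioning set).
  P2: blocked at collider ClassSize (neither it nor any descendant is in the conditioning set).
The empty set is therefore the unique smallest valid set.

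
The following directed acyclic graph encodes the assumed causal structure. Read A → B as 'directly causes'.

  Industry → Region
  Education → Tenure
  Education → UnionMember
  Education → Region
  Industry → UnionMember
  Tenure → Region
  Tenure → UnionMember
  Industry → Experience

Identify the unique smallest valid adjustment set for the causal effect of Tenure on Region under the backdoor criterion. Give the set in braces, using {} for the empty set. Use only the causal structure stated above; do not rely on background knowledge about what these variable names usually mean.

{Education}

Variables eligible for adjustment (non-descendants of Tenure, excluding Tenure and Region): {Education, Experience, Industry}.
Backdoor paths from Tenure to Region:
  P1: Tenure <- Education -> Region
  P2: Tenure <- Education -> UnionMember <- Industry -> Region
The empty set is not sufficient: P1 (Tenure <- Education -> Region) has no collider blocking it and no conditioned non-collider, so it is open.
Try {Education}:
  P1: blocked at fork node Education ∈ conditioning set.
  P2: blocked at fork node Education ∈ conditioning set.
{Education} contains no descendant of Tenure and blocks every backdoor path.
No other singleton works — e.g. {Industry} leaves P1 open — so {Education} is the unique smallest valid adjustment set.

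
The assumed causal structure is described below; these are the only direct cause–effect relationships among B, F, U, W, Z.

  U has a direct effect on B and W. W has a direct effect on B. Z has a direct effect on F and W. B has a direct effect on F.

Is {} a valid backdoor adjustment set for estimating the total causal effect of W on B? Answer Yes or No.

Backdoor paths from W to B (paths whose first edge points into W):
  P1: W <- Z -> F <- B
  P2: W <- U -> B
Condition 1 (no descendant of W in the set): holds — descendants of W are {B, F}; none are in {}.
Condition 2 (every backdoor path blocked by {}):
  P1: blocked at collider F (neither it nor any descendant is in the conditioning set).
  P2: open — no interior node is in the conditioning set.
{} does not satisfy the backdoor criterion.

No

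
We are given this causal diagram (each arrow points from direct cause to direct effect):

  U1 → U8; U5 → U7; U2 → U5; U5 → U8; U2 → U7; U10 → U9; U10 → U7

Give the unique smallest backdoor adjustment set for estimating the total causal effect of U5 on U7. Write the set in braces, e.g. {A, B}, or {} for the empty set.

{U2}

Variables eligible for adjustment (non-descendants of U5, excluding U5 and U7): {U1, U10, U2, U9}.
Backdoor paths from U5 to U7:
  P1: U5 <- U2 -> U7
The empty set is not sufficient: P1 (U5 <- U2 -> U7) has no collider blocking it and no conditioned non-collider, so it is open.
Try {U2}:
  P1: blocked at fork node U2 ∈ conditioning set.
{U2} contains no descendant of U5 and blocks every backdoor path.
No other singleton works — e.g. {U10} leaves P1 open — so {U2} is the unique smallest valid adjustment set.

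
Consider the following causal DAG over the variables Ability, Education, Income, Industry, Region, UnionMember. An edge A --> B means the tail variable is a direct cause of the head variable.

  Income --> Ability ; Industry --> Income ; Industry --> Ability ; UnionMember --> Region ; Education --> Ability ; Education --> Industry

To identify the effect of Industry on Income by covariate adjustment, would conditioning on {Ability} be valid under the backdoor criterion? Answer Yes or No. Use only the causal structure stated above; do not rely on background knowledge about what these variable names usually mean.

No

Backdoor paths from Industry to Income (paths whose first edge points into Industry):
  P1: Industry <- Education -> Ability <- Income
Condition 1 (no descendant of Industry in the set): FAILS — Ability is a descendant of Industry.
Condition 2 (every backdoor path blocked by {Ability}):
  P1: open — collider(s) Ability are conditioned on (or have a conditioned descendant) and no non-collider on the path is in the set.
{Ability} does not satisfy the backdoor criterion.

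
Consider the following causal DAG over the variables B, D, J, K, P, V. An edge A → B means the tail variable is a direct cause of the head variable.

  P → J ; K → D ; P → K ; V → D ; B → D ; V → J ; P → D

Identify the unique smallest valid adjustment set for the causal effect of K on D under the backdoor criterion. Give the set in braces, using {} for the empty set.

Variables eligible for adjustment (non-descendants of K, excluding K and D): {B, J, P, V}.
Backdoor paths from K to D:
  P1: K <- P -> J <- V -> D
  P2: K <- P -> D
The empty set is not sufficient: P2 (K <- P -> D) has no collider blocking it and no conditioned non-collider, so it is open.
Try {P}:
  P1: blocked at fork node P ∈ conditioning set.
  P2: blocked at fork node P ∈ conditioning set.
{P} contains no descendant of K and blocks every backdoor path.
No other singleton works — e.g. {V} leaves P2 open — so {P} is the unique smallest valid adjustment set.

{P}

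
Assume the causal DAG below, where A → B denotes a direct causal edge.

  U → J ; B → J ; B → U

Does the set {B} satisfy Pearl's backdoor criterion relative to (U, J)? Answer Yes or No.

Yes

Backdoor paths from U to J (paths whose first edge points into U):
  P1: U <- B -> J
Condition 1 (no descendant of U in the set): holds — descendants of U are {J}; none are in {B}.
Condition 2 (every backdoor path blocked by {B}):
  P1: blocked at fork node B ∈ conditioning set.
{B} satisfies the backdoor criterion.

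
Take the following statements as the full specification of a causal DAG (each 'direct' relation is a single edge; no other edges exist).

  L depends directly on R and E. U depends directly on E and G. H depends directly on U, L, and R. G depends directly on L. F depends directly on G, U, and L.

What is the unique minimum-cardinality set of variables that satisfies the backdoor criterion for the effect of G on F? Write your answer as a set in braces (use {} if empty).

Variables eligible for adjustment (non-descendants of G, excluding G and F): {E, L, R}.
Backdoor paths from G to F:
  P1: G <- L <- R -> H <- U -> F
  P2: G <- L <- E -> U -> F
  P3: G <- L -> H <- U -> F
  P4: G <- L -> F
The empty set is not sufficient: P2 (G <- L <- E -> U -> F) has no collider blocking it and no conditioned non-collider, so it is open.
Try {L}:
  P1: blocked at chain node L ∈ conditioning set.
  P2: blocked at chain node L ∈ conditioning set.
  P3: blocked at fork node L ∈ conditioning set.
  P4: blocked at fork node L ∈ conditioning set.
{L} contains no descendant of G and blocks every backdoor path.
No other singleton works — e.g. {R} leaves P2 open — so {L} is the unique smallest valid adjustment set.

{L}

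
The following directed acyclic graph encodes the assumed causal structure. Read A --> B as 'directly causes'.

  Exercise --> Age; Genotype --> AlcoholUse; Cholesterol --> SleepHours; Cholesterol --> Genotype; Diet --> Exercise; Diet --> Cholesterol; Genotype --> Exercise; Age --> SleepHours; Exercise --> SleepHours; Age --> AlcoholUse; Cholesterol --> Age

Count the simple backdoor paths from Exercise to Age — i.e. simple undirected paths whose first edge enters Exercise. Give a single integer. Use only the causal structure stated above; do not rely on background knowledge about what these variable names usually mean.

6

A backdoor path from Exercise to Age is any simple undirected path whose first edge points into Exercise (i.e. leaves Exercise via a parent).
Parents of Exercise: {Diet, Genotype}.
Enumerating:
  P1: Exercise <- Diet -> Cholesterol -> Genotype -> AlcoholUse <- Age
  P2: Exercise <- Diet -> Cholesterol -> Age
  P3: Exercise <- Diet -> Cholesterol -> SleepHours <- Age
  P4: Exercise <- Genotype <- Cholesterol -> Age
  P5: Exercise <- Genotype <- Cholesterol -> SleepHours <- Age
  P6: Exercise <- Genotype -> AlcoholUse <- Age
That exhausts the simple backdoor paths. Count: 6.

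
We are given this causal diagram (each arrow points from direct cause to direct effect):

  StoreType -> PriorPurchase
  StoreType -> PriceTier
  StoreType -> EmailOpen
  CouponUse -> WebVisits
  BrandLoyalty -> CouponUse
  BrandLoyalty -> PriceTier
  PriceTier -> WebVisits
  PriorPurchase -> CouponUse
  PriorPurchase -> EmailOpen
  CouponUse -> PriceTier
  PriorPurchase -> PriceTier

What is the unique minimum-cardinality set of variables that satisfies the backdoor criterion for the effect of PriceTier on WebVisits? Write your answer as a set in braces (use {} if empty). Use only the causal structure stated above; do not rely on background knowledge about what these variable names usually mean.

{CouponUse}

Variables eligible for adjustment (non-descendants of PriceTier, excluding PriceTier and WebVisits): {BrandLoyalty, CouponUse, EmailOpen, PriorPurchase, StoreType}.
Backdoor paths from PriceTier to WebVisits:
  P1: PriceTier <- StoreType -> PriorPurchase -> CouponUse -> WebVisits
  P2: PriceTier <- StoreType -> EmailOpen <- PriorPurchase -> CouponUse -> WebVisits
  P3: PriceTier <- PriorPurchase -> CouponUse -> WebVisits
  P4: PriceTier <- BrandLoyalty -> CouponUse -> WebVisits
  P5: PriceTier <- CouponUse -> WebVisits
The empty set is not sufficient: P1 (PriceTier <- StoreType -> PriorPurchase -> CouponUse -> WebVisits) has no collider blocking it and no conditioned non-collider, so it is open.
Try {CouponUse}:
  P1: blocked at chain node CouponUse ∈ conditioning set.
  P2: blocked at collider EmailOpen (neither it nor any descendant is in the conditioning set).
  P3: blocked at chain node CouponUse ∈ conditioning set.
  P4: blocked at chain node CouponUse ∈ conditioning set.
  P5: blocked at fork node CouponUse ∈ conditioning set.
{CouponUse} contains no descendant of PriceTier and blocks every backdoor path.
No other singleton works — e.g. {StoreType} leaves P3 open — so {CouponUse} is the unique smallest valid adjustment set.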